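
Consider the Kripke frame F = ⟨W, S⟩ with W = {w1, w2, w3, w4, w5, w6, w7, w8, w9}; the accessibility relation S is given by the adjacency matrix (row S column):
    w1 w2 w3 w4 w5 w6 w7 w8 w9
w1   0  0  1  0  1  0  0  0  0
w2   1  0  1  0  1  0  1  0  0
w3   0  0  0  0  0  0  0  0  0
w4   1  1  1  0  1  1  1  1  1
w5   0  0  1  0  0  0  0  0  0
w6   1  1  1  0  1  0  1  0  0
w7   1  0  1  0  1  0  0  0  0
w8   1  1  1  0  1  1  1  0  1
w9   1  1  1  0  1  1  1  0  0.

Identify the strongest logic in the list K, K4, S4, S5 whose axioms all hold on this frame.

Transitive (axiom 4): yes — every two-step S-path is closed by a direct edge.
Reflexive (axiom T): no — w1 is not related to itself.
Euclidean (axiom 5): no — w1 S w3 and w1 S w5, but not w3 S w5.
So F validates K, K4; S4 would additionally require S to be reflexive. The strongest is K4.

K4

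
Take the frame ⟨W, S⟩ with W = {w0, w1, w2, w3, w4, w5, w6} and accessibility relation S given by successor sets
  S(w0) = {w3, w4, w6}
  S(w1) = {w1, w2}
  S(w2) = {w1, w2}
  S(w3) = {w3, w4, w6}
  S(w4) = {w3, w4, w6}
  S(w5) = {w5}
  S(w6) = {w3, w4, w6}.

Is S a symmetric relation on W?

Symmetric: no — w0 S w3 but not w3 S w0.

No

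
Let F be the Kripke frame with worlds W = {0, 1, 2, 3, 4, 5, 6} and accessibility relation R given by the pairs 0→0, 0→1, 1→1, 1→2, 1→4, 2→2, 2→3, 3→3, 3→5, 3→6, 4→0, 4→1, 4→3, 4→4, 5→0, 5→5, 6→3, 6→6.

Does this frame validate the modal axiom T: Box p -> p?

The schema T characterises exactly the reflexive frames.
Reflexive: yes — every world is R-related to itself.

Yes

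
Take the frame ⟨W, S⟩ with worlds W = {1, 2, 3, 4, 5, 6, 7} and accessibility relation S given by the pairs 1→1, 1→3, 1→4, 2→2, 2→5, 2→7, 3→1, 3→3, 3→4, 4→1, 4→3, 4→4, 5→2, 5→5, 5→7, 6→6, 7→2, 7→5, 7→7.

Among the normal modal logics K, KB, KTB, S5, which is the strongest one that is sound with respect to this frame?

Symmetric (axiom B): yes — every pair in S has its reverse in S.
Reflexive (axiom T): yes — every world is S-related to itself.
Euclidean (axiom 5): yes — any two successors of a common world are S-related.
So F validates K, KB, KTB, S5. The strongest is S5.

S5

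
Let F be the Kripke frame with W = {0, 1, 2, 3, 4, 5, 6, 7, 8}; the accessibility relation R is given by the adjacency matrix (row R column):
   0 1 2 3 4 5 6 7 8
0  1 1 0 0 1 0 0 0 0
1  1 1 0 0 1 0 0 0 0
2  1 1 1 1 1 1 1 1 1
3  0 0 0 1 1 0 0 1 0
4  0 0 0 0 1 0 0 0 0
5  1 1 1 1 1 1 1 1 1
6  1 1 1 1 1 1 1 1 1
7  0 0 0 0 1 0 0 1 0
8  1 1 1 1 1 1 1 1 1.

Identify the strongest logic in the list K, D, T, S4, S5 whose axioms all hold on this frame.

S4

Serial (axiom D): yes — every world has a successor (e.g. 0 R 0).
Reflexive (axiom T): yes — every world is R-related to itself.
Transitive (axiom 4): yes — every two-step R-path is closed by a direct edge.
Euclidean (axiom 5): no — 0 R 4 and 0 R 1, but not 4 R 1.
So F validates K, D, T, S4; S5 would additionally require R to be Euclidean. The strongest is S4.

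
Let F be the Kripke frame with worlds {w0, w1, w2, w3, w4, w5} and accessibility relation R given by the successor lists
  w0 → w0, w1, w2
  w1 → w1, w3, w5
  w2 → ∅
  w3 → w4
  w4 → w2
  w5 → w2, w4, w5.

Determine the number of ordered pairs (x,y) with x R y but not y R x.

Enumerating: (w0,w1), (w0,w2), (w1,w3), (w1,w5), (w3,w4), (w4,w2), (w5,w2), (w5,w4).

8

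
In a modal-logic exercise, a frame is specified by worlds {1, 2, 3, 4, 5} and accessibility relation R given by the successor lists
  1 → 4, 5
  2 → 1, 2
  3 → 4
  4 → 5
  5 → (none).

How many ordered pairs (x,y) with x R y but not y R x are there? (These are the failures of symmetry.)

Enumerating: (1,4), (1,5), (2,1), (3,4), (4,5).

5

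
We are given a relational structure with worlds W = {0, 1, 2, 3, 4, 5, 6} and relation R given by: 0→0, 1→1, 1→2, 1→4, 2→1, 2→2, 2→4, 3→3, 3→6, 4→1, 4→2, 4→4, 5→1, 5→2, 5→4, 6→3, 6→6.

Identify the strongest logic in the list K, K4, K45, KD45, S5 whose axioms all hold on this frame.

KD45

Transitive (axiom 4): yes — every two-step R-path is closed by a direct edge.
Euclidean (axiom 5): yes — any two successors of a common world are R-related.
Serial (axiom D): yes — every world has a successor (e.g. 0 R 0).
Reflexive (axiom T): no — 5 is not related to itself.
So F validates K, K4, K45, KD45; S5 would additionally require R to be reflexive. The strongest is KD45.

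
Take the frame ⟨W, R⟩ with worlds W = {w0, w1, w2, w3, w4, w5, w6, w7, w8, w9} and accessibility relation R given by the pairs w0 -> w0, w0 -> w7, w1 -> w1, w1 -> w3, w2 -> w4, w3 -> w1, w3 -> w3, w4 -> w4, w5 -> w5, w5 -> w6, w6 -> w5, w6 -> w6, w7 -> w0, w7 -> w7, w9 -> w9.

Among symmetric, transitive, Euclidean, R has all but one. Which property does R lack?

symmetric

Symmetric: no — w2 R w4 but not w4 R w2.
Transitive: yes — every two-step R-path is closed by a direct edge.
Euclidean: yes — any two successors of a common world are R-related.
Only symmetric fails.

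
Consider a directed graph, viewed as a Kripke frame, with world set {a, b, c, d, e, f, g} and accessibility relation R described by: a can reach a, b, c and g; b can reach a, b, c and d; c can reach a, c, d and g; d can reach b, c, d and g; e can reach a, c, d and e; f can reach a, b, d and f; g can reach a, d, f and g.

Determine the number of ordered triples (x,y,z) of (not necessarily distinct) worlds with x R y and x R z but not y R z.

29

Enumerating: (a,b,g), (a,c,b), (a,g,b), (a,g,c), (b,a,d), (b,c,b), (b,d,a), (c,a,d), (c,d,a), (c,g,c), (d,b,g), (d,c,b), … and 17 more.
Total: 29.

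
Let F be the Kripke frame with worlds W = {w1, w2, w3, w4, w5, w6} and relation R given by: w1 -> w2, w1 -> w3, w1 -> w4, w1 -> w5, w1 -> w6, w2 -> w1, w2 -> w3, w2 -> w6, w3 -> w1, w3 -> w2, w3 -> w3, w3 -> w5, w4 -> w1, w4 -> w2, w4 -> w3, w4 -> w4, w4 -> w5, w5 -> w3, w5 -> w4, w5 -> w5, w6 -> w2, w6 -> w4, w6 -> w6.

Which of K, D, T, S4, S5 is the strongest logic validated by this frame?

D

Serial (axiom D): yes — every world has a successor (e.g. w1 R w2).
Reflexive (axiom T): no — w1 is not related to itself.
Transitive (axiom 4): no — w2 R w1 and w1 R w4, but not w2 R w4.
Euclidean (axiom 5): no — w1 R w2 and w1 R w4, but not w2 R w4.
So F validates K, D; T would additionally require R to be reflexive. The strongest is D.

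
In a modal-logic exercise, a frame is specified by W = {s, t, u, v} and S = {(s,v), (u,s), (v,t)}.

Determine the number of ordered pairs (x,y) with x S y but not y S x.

3

Enumerating: (s,v), (u,s), (v,t).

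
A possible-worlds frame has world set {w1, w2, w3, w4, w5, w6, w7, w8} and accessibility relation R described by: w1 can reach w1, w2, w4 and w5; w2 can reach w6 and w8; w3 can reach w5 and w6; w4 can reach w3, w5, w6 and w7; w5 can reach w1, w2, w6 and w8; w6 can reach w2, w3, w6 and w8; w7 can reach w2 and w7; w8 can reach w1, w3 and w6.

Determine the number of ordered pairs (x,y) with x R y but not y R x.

Enumerating: (w1,w2), (w1,w4), (w2,w8), (w3,w5), (w4,w3), (w4,w5), (w4,w6), (w4,w7), (w5,w2), (w5,w6), (w5,w8), (w7,w2), (w8,w1), (w8,w3).

14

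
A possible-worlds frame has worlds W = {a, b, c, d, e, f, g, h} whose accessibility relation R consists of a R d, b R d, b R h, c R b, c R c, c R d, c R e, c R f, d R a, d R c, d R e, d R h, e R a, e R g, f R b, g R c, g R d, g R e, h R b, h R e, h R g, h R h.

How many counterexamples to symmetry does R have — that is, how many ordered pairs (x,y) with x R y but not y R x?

Enumerating: (b,d), (c,b), (c,e), (c,f), (d,e), (d,h), (e,a), (f,b), (g,c), (g,d), (h,e), (h,g).

12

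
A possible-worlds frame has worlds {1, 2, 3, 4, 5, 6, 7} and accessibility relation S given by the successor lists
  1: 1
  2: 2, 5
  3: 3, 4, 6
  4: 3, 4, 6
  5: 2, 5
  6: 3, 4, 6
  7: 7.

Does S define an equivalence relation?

Reflexive: yes — every world is S-related to itself.
Symmetric: yes — every pair in S has its reverse in S.
Transitive: yes — every two-step S-path is closed by a direct edge.
So S is an equivalence relation.

Yes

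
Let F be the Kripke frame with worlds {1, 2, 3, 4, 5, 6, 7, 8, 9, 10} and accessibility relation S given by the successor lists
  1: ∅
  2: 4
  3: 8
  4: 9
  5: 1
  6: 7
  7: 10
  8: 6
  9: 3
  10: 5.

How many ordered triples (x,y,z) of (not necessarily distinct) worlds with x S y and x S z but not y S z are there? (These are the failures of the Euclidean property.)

9

Enumerating: (10,5,5), (2,4,4), (3,8,8), (4,9,9), (5,1,1), (6,7,7), (7,10,10), (8,6,6), (9,3,3).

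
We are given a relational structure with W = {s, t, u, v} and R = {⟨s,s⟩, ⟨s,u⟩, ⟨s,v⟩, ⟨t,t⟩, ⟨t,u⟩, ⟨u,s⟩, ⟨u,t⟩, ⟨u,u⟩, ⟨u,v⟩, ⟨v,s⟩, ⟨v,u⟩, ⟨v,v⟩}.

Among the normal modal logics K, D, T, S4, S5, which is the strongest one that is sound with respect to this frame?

Serial (axiom D): yes — every world has a successor (e.g. s R s).
Reflexive (axiom T): yes — every world is R-related to itself.
Transitive (axiom 4): no — s R u and u R t, but not s R t.
Euclidean (axiom 5): no — u R s and u R t, but not s R t.
So F validates K, D, T; S4 would additionally require R to be transitive. The strongest is T.

T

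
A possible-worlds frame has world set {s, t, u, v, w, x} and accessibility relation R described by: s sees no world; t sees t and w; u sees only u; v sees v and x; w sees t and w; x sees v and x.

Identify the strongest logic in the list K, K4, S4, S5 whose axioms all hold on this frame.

K4

Transitive (axiom 4): yes — every two-step R-path is closed by a direct edge.
Reflexive (axiom T): no — s is not related to itself.
Euclidean (axiom 5): yes — any two successors of a common world are R-related.
So F validates K, K4; S4 would additionally require R to be reflexive. The strongest is K4.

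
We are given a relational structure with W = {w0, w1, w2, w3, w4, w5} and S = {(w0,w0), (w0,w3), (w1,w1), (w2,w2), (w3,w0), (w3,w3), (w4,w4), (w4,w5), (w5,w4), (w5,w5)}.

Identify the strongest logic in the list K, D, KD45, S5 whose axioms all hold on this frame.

Serial (axiom D): yes — every world has a successor (e.g. w0 S w0).
Euclidean (axiom 5): yes — any two successors of a common world are S-related.
Transitive (axiom 4): yes — every two-step S-path is closed by a direct edge.
Reflexive (axiom T): yes — every world is S-related to itself.
So F validates K, D, KD45, S5. The strongest is S5.

S5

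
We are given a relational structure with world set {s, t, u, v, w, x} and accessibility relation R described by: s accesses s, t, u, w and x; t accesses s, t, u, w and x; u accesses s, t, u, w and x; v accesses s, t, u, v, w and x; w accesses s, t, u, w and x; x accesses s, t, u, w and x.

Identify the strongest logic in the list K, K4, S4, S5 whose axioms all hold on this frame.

S4

Transitive (axiom 4): yes — every two-step R-path is closed by a direct edge.
Reflexive (axiom T): yes — every world is R-related to itself.
Euclidean (axiom 5): no — v R s and v R v, but not s R v.
So F validates K, K4, S4; S5 would additionally require R to be Euclidean. The strongest is S4.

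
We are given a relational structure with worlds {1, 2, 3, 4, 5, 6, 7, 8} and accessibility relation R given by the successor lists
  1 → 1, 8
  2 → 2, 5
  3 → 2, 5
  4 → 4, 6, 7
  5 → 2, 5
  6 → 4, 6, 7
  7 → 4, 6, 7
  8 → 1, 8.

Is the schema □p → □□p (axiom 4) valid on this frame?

By correspondence theory, 4 is valid on a frame iff R is transitive.
Transitive: yes — every two-step R-path is closed by a direct edge.

Yes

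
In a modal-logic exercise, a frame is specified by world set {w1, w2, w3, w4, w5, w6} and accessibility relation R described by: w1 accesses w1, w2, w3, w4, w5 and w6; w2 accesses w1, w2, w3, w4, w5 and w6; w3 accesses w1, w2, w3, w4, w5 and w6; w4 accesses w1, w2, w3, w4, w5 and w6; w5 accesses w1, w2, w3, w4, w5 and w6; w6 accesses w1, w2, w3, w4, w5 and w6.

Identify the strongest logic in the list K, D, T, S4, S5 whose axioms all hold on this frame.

Serial (axiom D): yes — every world has a successor (e.g. w1 R w1).
Reflexive (axiom T): yes — every world is R-related to itself.
Transitive (axiom 4): yes — every two-step R-path is closed by a direct edge.
Euclidean (axiom 5): yes — any two successors of a common world are R-related.
So F validates K, D, T, S4, S5. The strongest is S5.

S5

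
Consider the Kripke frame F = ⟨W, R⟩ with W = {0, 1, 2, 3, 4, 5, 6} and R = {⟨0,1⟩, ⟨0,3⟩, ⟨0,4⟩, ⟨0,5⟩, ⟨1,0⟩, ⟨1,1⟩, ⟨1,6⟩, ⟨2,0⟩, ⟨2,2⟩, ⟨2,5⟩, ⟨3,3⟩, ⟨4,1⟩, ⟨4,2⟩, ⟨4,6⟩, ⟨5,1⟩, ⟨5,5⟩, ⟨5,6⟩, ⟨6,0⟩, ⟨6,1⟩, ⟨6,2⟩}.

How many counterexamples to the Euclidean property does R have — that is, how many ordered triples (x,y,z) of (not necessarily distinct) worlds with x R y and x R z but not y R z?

Enumerating: (0,1,3), (0,1,4), (0,1,5), (0,3,1), (0,3,4), (0,3,5), (0,4,3), (0,4,4), (0,4,5), (0,5,3), (0,5,4), (1,0,0), … and 17 more.
Total: 29.

29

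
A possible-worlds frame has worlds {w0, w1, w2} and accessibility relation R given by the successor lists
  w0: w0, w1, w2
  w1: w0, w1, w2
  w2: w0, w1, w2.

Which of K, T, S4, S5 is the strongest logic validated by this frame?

Reflexive (axiom T): yes — every world is R-related to itself.
Transitive (axiom 4): yes — every two-step R-path is closed by a direct edge.
Euclidean (axiom 5): yes — any two successors of a common world are R-related.
So F validates K, T, S4, S5. The strongest is S5.

S5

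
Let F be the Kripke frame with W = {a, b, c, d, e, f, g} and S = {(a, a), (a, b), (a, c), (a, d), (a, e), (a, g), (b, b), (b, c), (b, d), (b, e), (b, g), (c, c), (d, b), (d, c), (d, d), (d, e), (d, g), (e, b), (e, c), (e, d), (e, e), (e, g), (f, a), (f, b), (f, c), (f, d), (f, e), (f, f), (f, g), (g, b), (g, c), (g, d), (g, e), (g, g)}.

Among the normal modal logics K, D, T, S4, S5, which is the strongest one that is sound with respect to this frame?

S4

Serial (axiom D): yes — every world has a successor (e.g. a S a).
Reflexive (axiom T): yes — every world is S-related to itself.
Transitive (axiom 4): yes — every two-step S-path is closed by a direct edge.
Euclidean (axiom 5): no — a S c and a S b, but not c S b.
So F validates K, D, T, S4; S5 would additionally require S to be Euclidean. The strongest is S4.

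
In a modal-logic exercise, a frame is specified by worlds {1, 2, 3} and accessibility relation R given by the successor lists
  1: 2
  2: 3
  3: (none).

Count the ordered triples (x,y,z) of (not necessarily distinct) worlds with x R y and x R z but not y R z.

Enumerating: (1,2,2), (2,3,3).

2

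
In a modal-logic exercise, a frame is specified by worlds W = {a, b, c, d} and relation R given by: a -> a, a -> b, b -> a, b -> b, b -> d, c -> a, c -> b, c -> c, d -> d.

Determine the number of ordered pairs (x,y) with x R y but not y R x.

Enumerating: (b,d), (c,a), (c,b).

3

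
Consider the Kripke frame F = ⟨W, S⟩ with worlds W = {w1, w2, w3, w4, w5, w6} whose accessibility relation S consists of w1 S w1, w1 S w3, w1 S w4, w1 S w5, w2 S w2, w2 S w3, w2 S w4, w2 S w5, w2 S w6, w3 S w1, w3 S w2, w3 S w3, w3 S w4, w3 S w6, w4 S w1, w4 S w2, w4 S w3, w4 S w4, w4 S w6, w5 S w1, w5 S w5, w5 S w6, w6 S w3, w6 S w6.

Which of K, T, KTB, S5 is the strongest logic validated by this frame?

Reflexive (axiom T): yes — every world is S-related to itself.
Symmetric (axiom B): no — w2 S w5 but not w5 S w2.
Euclidean (axiom 5): no — w1 S w3 and w1 S w5, but not w3 S w5.
So F validates K, T; KTB would additionally require S to be symmetric. The strongest is T.

T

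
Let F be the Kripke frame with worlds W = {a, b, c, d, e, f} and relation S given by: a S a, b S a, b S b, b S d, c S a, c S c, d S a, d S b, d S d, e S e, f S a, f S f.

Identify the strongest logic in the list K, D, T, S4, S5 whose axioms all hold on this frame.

S4

Serial (axiom D): yes — every world has a successor (e.g. a S a).
Reflexive (axiom T): yes — every world is S-related to itself.
Transitive (axiom 4): yes — every two-step S-path is closed by a direct edge.
Euclidean (axiom 5): no — b S a and b S d, but not a S d.
So F validates K, D, T, S4; S5 would additionally require S to be Euclidean. The strongest is S4.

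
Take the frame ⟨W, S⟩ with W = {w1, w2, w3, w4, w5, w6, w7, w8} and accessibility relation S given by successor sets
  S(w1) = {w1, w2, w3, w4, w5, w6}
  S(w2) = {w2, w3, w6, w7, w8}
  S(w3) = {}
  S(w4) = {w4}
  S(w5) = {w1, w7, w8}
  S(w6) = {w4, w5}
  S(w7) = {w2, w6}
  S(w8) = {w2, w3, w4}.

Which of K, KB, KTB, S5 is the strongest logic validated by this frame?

K

Symmetric (axiom B): no — w1 S w2 but not w2 S w1.
Reflexive (axiom T): no — w3 is not related to itself.
Euclidean (axiom 5): no — w1 S w2 and w1 S w4, but not w2 S w4.
So F validates K; KB would additionally require S to be symmetric. The strongest is K.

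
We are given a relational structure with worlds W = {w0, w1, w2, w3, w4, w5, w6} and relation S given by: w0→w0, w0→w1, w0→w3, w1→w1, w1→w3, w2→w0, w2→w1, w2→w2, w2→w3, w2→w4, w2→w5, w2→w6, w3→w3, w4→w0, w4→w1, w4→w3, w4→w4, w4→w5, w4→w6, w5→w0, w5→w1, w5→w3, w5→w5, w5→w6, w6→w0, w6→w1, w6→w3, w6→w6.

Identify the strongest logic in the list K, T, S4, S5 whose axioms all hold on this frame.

S4

Reflexive (axiom T): yes — every world is S-related to itself.
Transitive (axiom 4): yes — every two-step S-path is closed by a direct edge.
Euclidean (axiom 5): no — w0 S w3 and w0 S w1, but not w3 S w1.
So F validates K, T, S4; S5 would additionally require S to be Euclidean. The strongest is S4.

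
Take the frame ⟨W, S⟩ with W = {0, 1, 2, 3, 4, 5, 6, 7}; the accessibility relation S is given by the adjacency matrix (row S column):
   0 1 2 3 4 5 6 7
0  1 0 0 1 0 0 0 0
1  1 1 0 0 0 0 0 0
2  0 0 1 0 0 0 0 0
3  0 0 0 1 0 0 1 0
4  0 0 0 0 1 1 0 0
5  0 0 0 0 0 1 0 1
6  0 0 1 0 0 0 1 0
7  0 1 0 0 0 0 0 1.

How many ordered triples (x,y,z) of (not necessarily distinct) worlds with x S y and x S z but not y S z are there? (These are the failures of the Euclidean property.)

7

Enumerating: (0,3,0), (1,0,1), (3,6,3), (4,5,4), (5,7,5), (6,2,6), (7,1,7).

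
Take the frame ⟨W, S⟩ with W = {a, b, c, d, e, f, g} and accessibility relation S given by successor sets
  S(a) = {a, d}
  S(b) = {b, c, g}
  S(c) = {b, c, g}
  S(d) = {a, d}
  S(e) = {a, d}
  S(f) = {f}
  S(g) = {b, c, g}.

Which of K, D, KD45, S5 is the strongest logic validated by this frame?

Serial (axiom D): yes — every world has a successor (e.g. a S a).
Euclidean (axiom 5): yes — any two successors of a common world are S-related.
Transitive (axiom 4): yes — every two-step S-path is closed by a direct edge.
Reflexive (axiom T): no — e is not related to itself.
So F validates K, D, KD45; S5 would additionally require S to be reflexive. The strongest is KD45.

KD45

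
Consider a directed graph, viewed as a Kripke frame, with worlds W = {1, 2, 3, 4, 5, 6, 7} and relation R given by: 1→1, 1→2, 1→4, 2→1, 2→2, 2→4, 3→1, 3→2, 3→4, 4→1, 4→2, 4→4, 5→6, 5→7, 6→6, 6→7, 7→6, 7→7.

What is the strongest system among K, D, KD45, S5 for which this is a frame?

Serial (axiom D): yes — every world has a successor (e.g. 1 R 1).
Euclidean (axiom 5): yes — any two successors of a common world are R-related.
Transitive (axiom 4): yes — every two-step R-path is closed by a direct edge.
Reflexive (axiom T): no — 3 is not related to itself.
So F validates K, D, KD45; S5 would additionally require R to be reflexive. The strongest is KD45.

KD45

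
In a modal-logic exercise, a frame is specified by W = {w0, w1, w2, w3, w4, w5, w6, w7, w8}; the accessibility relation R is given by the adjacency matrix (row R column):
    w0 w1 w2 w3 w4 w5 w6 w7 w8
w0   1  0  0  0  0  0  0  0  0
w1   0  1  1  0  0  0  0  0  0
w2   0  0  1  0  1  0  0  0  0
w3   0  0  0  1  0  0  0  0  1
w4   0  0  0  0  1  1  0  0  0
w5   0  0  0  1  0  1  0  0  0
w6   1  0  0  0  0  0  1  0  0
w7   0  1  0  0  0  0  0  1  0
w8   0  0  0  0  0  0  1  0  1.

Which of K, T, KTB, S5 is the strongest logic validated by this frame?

T

Reflexive (axiom T): yes — every world is R-related to itself.
Symmetric (axiom B): no — w1 R w2 but not w2 R w1.
Euclidean (axiom 5): no — w1 R w2 and w1 R w1, but not w2 R w1.
So F validates K, T; KTB would additionally require R to be symmetric. The strongest is T.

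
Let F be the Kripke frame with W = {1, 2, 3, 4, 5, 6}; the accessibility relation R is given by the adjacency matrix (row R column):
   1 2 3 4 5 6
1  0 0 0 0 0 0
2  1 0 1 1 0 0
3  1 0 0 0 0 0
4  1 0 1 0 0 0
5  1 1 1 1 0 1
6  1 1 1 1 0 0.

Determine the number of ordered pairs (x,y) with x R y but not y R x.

15

Enumerating: (2,1), (2,3), (2,4), (3,1), (4,1), (4,3), (5,1), (5,2), (5,3), (5,4), (5,6), (6,1), (6,2), (6,3), (6,4).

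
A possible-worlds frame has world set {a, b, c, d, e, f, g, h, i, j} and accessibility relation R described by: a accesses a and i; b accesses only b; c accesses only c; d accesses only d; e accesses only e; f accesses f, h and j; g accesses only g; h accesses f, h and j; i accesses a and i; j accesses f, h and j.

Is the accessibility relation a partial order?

Reflexive: yes — every world is R-related to itself.
Transitive: yes — every two-step R-path is closed by a direct edge.
Antisymmetric: no — a R i and i R a with a ≠ i.
So R is not a partial order.

No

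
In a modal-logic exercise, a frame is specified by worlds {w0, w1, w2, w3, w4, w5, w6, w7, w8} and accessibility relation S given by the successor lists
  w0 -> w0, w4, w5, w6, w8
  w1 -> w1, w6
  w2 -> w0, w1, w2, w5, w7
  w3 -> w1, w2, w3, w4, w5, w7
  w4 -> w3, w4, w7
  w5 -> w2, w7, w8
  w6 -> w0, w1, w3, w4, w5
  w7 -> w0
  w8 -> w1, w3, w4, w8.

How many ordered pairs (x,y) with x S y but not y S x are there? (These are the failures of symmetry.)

Enumerating: (w0,w4), (w0,w5), (w0,w8), (w2,w0), (w2,w1), (w2,w7), (w3,w1), (w3,w2), (w3,w5), (w3,w7), (w4,w7), (w5,w7), … and 8 more.
Total: 20.

20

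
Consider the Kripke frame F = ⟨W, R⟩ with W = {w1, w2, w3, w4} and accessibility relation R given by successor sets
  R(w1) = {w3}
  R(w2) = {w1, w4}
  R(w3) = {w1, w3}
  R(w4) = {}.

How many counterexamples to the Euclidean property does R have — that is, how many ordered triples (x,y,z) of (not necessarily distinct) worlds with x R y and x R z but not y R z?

Enumerating: (w2,w1,w1), (w2,w1,w4), (w2,w4,w1), (w2,w4,w4), (w3,w1,w1).

5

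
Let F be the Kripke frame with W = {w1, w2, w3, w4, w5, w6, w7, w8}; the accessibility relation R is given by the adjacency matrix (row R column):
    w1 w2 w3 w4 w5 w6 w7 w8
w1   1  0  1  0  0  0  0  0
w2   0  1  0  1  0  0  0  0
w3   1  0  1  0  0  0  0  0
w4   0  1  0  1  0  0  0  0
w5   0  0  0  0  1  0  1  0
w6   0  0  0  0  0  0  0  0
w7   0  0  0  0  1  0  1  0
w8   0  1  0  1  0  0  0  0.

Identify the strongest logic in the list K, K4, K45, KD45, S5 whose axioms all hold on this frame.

K45

Transitive (axiom 4): yes — every two-step R-path is closed by a direct edge.
Euclidean (axiom 5): yes — any two successors of a common world are R-related.
Serial (axiom D): no — w6 has no R-successor.
Reflexive (axiom T): no — w6 is not related to itself.
So F validates K, K4, K45; KD45 would additionally require R to be serial. The strongest is K45.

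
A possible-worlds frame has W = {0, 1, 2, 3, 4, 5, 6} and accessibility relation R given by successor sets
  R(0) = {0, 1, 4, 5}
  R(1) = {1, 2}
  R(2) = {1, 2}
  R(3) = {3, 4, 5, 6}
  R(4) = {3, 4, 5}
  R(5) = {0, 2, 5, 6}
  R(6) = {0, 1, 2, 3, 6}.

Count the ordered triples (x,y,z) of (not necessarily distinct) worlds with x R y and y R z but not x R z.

22

Enumerating: (0,1,2), (0,4,3), (0,5,2), (0,5,6), (3,5,0), (3,5,2), (3,6,0), (3,6,1), (3,6,2), (4,3,6), (4,5,0), (4,5,2), … and 10 more.
Total: 22.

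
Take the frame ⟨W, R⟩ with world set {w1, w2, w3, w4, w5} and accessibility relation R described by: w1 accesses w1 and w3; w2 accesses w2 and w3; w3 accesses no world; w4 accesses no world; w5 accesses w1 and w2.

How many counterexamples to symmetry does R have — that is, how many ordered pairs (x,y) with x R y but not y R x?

Enumerating: (w1,w3), (w2,w3), (w5,w1), (w5,w2).

4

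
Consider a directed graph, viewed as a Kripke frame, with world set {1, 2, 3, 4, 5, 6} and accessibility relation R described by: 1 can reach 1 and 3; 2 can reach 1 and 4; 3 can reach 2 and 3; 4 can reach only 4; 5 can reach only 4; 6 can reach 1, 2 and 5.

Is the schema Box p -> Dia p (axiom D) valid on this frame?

Yes

By correspondence theory, D is valid on a frame iff R is serial.
Serial: yes — every world has a successor (e.g. 1 R 1).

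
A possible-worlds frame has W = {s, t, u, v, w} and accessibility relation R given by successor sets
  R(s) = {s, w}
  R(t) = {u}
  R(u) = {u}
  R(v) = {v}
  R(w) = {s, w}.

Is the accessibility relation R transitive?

Transitive: yes — every two-step R-path is closed by a direct edge.

Yes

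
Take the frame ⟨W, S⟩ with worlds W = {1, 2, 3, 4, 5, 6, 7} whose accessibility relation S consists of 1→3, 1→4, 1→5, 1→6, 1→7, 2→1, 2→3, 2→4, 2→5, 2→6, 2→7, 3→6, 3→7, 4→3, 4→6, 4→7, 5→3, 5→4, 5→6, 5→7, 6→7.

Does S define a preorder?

Reflexive: no — 1 is not related to itself.
Transitive: yes — every two-step S-path is closed by a direct edge.
So S is not a preorder.

No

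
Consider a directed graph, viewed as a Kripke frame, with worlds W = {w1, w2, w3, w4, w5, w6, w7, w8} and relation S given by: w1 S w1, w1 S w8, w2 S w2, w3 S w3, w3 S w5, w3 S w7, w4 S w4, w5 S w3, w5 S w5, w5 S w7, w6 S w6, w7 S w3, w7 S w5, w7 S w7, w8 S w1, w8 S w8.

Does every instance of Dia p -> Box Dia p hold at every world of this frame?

Yes

Axiom 5 corresponds to the accessibility relation being Euclidean.
Euclidean: yes — any two successors of a common world are S-related.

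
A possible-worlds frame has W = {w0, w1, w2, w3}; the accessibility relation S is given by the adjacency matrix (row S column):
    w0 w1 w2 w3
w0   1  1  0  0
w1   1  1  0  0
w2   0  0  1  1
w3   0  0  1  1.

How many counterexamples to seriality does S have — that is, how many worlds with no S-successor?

S is serial; there are no such worlds.

0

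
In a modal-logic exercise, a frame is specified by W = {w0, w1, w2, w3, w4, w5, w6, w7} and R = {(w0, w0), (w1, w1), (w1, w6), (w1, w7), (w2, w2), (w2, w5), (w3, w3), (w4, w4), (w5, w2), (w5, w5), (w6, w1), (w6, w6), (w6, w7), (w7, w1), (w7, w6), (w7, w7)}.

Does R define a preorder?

Reflexive: yes — every world is R-related to itself.
Transitive: yes — every two-step R-path is closed by a direct edge.
So R is a preorder.

Yes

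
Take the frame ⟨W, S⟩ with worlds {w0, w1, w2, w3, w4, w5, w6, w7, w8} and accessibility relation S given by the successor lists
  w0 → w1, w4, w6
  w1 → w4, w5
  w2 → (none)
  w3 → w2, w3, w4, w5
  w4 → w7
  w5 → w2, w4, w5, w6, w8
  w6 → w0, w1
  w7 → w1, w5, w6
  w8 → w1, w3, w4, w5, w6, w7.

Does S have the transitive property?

Transitive: no — w0 S w1 and w1 S w5, but not w0 S w5.

No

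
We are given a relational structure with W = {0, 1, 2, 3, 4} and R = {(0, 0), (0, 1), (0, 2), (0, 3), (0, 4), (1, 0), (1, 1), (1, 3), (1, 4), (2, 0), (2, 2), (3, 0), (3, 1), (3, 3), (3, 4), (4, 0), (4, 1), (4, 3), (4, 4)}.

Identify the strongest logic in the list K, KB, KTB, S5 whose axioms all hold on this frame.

Symmetric (axiom B): yes — every pair in R has its reverse in R.
Reflexive (axiom T): yes — every world is R-related to itself.
Euclidean (axiom 5): no — 0 R 1 and 0 R 2, but not 1 R 2.
So F validates K, KB, KTB; S5 would additionally require R to be Euclidean. The strongest is KTB.

KTB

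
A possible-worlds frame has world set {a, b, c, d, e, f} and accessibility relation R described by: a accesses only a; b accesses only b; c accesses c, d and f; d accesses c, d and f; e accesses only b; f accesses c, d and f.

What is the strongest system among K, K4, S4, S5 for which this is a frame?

Transitive (axiom 4): yes — every two-step R-path is closed by a direct edge.
Reflexive (axiom T): no — e is not related to itself.
Euclidean (axiom 5): yes — any two successors of a common world are R-related.
So F validates K, K4; S4 would additionally require R to be reflexive. The strongest is K4.

K4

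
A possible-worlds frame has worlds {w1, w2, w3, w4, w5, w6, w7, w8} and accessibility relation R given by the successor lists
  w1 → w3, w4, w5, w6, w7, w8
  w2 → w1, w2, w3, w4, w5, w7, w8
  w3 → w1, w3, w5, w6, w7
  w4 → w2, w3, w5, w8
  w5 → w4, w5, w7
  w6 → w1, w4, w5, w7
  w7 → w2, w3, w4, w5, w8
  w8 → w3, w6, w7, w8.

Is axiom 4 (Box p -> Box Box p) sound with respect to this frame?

The schema 4 characterises exactly the transitive frames.
Transitive: no — w1 R w4 and w4 R w2, but not w1 R w2.

No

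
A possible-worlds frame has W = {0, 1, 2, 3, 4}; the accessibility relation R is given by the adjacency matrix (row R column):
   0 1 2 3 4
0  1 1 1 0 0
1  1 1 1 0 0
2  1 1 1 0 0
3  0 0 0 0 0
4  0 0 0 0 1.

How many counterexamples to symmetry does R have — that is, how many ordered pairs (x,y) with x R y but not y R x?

R is symmetric; there are no such tuples.

0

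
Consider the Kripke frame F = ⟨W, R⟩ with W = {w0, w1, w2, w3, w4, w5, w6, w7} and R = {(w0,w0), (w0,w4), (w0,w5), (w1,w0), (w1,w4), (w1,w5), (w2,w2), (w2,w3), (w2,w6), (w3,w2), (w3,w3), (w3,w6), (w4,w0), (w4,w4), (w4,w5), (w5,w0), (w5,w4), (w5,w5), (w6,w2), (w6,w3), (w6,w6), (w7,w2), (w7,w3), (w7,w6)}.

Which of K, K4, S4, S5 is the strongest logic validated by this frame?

K4

Transitive (axiom 4): yes — every two-step R-path is closed by a direct edge.
Reflexive (axiom T): no — w1 is not related to itself.
Euclidean (axiom 5): yes — any two successors of a common world are R-related.
So F validates K, K4; S4 would additionally require R to be reflexive. The strongest is K4.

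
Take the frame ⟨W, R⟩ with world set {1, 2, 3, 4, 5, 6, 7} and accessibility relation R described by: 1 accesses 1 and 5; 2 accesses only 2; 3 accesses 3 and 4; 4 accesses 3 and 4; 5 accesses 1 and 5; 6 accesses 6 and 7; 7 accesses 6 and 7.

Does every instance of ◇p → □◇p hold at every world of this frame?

Yes

Axiom 5 corresponds to the accessibility relation being Euclidean.
Euclidean: yes — any two successors of a common world are R-related.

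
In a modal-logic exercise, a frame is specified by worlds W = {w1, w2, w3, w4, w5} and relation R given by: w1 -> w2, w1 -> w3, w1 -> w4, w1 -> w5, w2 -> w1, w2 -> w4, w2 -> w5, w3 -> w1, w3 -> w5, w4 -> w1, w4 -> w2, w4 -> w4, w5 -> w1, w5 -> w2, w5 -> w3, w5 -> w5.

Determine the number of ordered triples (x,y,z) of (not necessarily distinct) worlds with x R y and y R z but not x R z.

19

Enumerating: (w1,w2,w1), (w1,w3,w1), (w1,w4,w1), (w1,w5,w1), (w2,w1,w2), (w2,w1,w3), (w2,w4,w2), (w2,w5,w2), (w2,w5,w3), (w3,w1,w2), (w3,w1,w3), (w3,w1,w4), … and 7 more.
Total: 19.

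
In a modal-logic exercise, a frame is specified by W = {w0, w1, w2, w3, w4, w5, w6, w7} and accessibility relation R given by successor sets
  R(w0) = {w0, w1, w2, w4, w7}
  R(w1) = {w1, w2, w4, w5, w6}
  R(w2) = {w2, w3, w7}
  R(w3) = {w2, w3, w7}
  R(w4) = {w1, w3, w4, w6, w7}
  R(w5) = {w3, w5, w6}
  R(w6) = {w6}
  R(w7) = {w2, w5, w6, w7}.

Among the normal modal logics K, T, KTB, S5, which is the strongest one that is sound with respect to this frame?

Reflexive (axiom T): yes — every world is R-related to itself.
Symmetric (axiom B): no — w0 R w1 but not w1 R w0.
Euclidean (axiom 5): no — w0 R w1 and w0 R w7, but not w1 R w7.
So F validates K, T; KTB would additionally require R to be symmetric. The strongest is T.

T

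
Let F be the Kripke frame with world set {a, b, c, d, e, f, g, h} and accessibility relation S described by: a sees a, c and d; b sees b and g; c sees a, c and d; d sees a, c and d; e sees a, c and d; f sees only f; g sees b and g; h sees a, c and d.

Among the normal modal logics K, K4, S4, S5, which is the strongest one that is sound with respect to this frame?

K4

Transitive (axiom 4): yes — every two-step S-path is closed by a direct edge.
Reflexive (axiom T): no — e is not related to itself.
Euclidean (axiom 5): yes — any two successors of a common world are S-related.
So F validates K, K4; S4 would additionally require S to be reflexive. The strongest is K4.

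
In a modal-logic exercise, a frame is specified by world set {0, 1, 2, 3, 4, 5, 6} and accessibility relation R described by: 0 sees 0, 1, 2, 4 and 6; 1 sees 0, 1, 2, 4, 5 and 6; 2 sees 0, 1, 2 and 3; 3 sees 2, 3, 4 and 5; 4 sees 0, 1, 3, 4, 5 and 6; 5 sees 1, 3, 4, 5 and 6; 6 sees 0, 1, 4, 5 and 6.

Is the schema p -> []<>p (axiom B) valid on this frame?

The schema B characterises exactly the symmetric frames.
Symmetric: yes — every pair in R has its reverse in R.

Yes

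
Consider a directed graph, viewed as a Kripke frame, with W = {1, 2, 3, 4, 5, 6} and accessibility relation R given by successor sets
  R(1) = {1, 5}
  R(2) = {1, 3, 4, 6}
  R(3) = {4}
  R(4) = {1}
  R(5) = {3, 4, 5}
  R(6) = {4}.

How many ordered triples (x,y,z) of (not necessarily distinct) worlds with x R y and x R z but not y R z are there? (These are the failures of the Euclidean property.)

Enumerating: (1,5,1), (2,1,3), (2,1,4), (2,1,6), (2,3,1), (2,3,3), (2,3,6), (2,4,3), (2,4,4), (2,4,6), (2,6,1), (2,6,3), … and 8 more.
Total: 20.

20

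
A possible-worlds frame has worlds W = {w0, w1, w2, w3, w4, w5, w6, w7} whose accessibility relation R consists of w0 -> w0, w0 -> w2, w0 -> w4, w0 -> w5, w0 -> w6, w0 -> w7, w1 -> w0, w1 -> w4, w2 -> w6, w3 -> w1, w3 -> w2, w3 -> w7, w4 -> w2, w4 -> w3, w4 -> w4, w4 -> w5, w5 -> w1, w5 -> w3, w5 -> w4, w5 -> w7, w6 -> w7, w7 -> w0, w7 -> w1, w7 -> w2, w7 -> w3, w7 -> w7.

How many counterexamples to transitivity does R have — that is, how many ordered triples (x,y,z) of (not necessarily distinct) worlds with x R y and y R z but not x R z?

Enumerating: (w0,w4,w3), (w0,w5,w1), (w0,w5,w3), (w0,w7,w1), (w0,w7,w3), (w1,w0,w2), (w1,w0,w5), (w1,w0,w6), (w1,w0,w7), (w1,w4,w2), (w1,w4,w3), (w1,w4,w5), … and 26 more.
Total: 38.

38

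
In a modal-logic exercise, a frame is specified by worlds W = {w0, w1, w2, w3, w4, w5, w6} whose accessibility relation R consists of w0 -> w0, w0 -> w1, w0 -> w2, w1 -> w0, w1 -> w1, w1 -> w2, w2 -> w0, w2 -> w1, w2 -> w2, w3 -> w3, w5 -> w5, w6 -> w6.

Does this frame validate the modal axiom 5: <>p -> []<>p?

The schema 5 characterises exactly the Euclidean frames.
Euclidean: yes — any two successors of a common world are R-related.

Yes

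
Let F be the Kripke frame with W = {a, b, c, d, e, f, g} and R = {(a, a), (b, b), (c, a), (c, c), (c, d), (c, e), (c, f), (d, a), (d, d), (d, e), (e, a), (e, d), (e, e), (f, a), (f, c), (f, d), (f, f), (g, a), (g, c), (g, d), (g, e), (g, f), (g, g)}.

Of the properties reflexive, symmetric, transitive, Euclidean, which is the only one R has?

Reflexive: yes — every world is R-related to itself.
Symmetric: no — c R a but not a R c.
Transitive: no — f R c and c R e, but not f R e.
Euclidean: no — c R a and c R d, but not a R d.
Only reflexive holds.

reflexive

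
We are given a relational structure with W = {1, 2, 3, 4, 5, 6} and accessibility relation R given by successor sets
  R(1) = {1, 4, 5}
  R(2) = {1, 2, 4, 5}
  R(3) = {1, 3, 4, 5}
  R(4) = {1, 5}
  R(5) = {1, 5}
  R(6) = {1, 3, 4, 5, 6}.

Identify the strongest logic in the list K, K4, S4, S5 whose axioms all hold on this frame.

Transitive (axiom 4): no — 5 R 1 and 1 R 4, but not 5 R 4.
Reflexive (axiom T): no — 4 is not related to itself.
Euclidean (axiom 5): no — 1 R 5 and 1 R 4, but not 5 R 4.
So F validates K; K4 would additionally require R to be transitive. The strongest is K.

K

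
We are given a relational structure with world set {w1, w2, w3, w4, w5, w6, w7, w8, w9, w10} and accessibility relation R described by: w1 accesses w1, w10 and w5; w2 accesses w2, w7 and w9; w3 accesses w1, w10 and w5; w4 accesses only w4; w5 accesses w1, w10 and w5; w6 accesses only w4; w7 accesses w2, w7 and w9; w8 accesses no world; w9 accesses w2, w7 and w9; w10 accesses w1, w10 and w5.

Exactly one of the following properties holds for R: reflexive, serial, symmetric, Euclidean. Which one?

Euclidean

Reflexive: no — w3 is not related to itself.
Serial: no — w8 has no R-successor.
Symmetric: no — w3 R w1 but not w1 R w3.
Euclidean: yes — any two successors of a common world are R-related.
Only Euclidean holds.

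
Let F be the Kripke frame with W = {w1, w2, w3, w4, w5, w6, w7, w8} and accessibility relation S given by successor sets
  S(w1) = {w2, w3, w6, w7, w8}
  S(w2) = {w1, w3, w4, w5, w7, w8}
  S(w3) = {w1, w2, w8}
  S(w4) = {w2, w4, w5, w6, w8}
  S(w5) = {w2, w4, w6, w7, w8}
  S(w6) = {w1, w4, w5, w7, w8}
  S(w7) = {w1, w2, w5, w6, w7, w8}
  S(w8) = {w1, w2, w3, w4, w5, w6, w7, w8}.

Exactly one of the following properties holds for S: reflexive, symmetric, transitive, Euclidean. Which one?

symmetric

Reflexive: no — w1 is not related to itself.
Symmetric: yes — every pair in S has its reverse in S.
Transitive: no — w1 S w2 and w2 S w4, but not w1 S w4.
Euclidean: no — w1 S w2 and w1 S w6, but not w2 S w6.
Only symmetric holds.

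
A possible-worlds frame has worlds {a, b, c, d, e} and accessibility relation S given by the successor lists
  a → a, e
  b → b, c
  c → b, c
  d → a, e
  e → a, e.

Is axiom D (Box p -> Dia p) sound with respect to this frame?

Yes

By correspondence theory, D is valid on a frame iff S is serial.
Serial: yes — every world has a successor (e.g. a S a).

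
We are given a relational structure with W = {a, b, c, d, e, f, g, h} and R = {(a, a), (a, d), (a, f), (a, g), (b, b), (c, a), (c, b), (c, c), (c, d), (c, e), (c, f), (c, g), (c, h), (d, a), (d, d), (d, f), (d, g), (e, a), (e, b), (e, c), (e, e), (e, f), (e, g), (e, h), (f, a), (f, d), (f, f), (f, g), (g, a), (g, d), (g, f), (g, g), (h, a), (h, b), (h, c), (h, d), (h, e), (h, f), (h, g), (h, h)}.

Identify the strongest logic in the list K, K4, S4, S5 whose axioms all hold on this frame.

K

Transitive (axiom 4): no — e R a and a R d, but not e R d.
Reflexive (axiom T): yes — every world is R-related to itself.
Euclidean (axiom 5): no — c R a and c R b, but not a R b.
So F validates K; K4 would additionally require R to be transitive. The strongest is K.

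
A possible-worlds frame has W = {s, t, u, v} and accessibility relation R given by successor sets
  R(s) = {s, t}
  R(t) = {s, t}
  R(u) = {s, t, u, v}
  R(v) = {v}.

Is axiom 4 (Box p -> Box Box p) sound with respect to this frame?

By correspondence theory, 4 is valid on a frame iff R is transitive.
Transitive: yes — every two-step R-path is closed by a direct edge.

Yes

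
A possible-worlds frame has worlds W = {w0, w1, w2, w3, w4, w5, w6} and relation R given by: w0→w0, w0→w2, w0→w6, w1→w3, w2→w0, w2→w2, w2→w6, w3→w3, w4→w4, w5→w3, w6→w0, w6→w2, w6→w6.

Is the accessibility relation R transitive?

Yes

Transitive: yes — every two-step R-path is closed by a direct edge.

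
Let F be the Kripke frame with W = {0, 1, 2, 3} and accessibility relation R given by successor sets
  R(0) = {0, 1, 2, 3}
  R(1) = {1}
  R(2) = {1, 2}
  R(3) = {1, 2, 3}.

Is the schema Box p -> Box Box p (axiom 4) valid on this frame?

Axiom 4 corresponds to the accessibility relation being transitive.
Transitive: yes — every two-step R-path is closed by a direct edge.

Yes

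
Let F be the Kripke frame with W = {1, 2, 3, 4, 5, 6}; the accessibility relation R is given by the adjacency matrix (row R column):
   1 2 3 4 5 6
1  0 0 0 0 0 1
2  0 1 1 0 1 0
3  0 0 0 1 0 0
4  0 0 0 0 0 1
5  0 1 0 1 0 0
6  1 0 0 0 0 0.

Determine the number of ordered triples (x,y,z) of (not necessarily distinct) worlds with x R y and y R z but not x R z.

Enumerating: (1,6,1), (2,3,4), (2,5,4), (3,4,6), (4,6,1), (5,2,3), (5,2,5), (5,4,6), (6,1,6).

9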